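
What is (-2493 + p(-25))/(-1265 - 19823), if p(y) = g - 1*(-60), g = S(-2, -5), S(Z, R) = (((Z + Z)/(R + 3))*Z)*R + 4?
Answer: 2409/21088 ≈ 0.11424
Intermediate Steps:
S(Z, R) = 4 + 2*R*Z²/(3 + R) (S(Z, R) = (((2*Z)/(3 + R))*Z)*R + 4 = ((2*Z/(3 + R))*Z)*R + 4 = (2*Z²/(3 + R))*R + 4 = 2*R*Z²/(3 + R) + 4 = 4 + 2*R*Z²/(3 + R))
g = 24 (g = 2*(6 + 2*(-5) - 5*(-2)²)/(3 - 5) = 2*(6 - 10 - 5*4)/(-2) = 2*(-½)*(6 - 10 - 20) = 2*(-½)*(-24) = 24)
p(y) = 84 (p(y) = 24 - 1*(-60) = 24 + 60 = 84)
(-2493 + p(-25))/(-1265 - 19823) = (-2493 + 84)/(-1265 - 19823) = -2409/(-21088) = -2409*(-1/21088) = 2409/21088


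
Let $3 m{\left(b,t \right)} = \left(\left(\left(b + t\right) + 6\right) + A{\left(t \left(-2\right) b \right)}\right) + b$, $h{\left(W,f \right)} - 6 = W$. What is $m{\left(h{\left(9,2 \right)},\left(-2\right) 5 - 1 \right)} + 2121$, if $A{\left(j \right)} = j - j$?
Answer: $\frac{6388}{3} \approx 2129.3$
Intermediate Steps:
$h{\left(W,f \right)} = 6 + W$
$A{\left(j \right)} = 0$
$m{\left(b,t \right)} = 2 + \frac{t}{3} + \frac{2 b}{3}$ ($m{\left(b,t \right)} = \frac{\left(\left(\left(b + t\right) + 6\right) + 0\right) + b}{3} = \frac{\left(\left(6 + b + t\right) + 0\right) + b}{3} = \frac{\left(6 + b + t\right) + b}{3} = \frac{6 + t + 2 b}{3} = 2 + \frac{t}{3} + \frac{2 b}{3}$)
$m{\left(h{\left(9,2 \right)},\left(-2\right) 5 - 1 \right)} + 2121 = \left(2 + \frac{\left(-2\right) 5 - 1}{3} + \frac{2 \left(6 + 9\right)}{3}\right) + 2121 = \left(2 + \frac{-10 - 1}{3} + \frac{2}{3} \cdot 15\right) + 2121 = \left(2 + \frac{1}{3} \left(-11\right) + 10\right) + 2121 = \left(2 - \frac{11}{3} + 10\right) + 2121 = \frac{25}{3} + 2121 = \frac{6388}{3}$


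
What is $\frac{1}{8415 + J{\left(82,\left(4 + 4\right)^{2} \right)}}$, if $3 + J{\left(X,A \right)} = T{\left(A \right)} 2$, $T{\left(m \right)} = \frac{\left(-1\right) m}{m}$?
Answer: $\frac{1}{8410} \approx 0.00011891$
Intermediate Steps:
$T{\left(m \right)} = -1$
$J{\left(X,A \right)} = -5$ ($J{\left(X,A \right)} = -3 - 2 = -5$)
$\frac{1}{8415 + J{\left(82,\left(4 + 4\right)^{2} \right)}} = \frac{1}{8415 - 5} = \frac{1}{8410}$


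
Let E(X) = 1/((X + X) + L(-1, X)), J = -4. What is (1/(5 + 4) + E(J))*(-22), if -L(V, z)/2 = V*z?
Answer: -77/72 ≈ -1.0694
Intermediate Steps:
L(V, z) = -2*V*z
E(X) = 1/(4*X) (E(X) = 1/((X + X) - 2*(-1)*X) = 1/(2*X + 2*X) = 1/(4*X))
(1/(5 + 4) + E(J))*(-22) = (1/(5 + 4) + (¼)/(-4))*(-22) = (1/9 + (¼)*(-¼))*(-22) = (⅑ - 1/16)*(-22) = (7/144)*(-22) = -77/72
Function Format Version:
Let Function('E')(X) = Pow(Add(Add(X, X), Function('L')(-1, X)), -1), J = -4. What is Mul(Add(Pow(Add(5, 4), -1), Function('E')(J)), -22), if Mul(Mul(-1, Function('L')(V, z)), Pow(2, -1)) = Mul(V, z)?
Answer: Rational(-77, 72) ≈ -1.0694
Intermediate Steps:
Function('L')(V, z) = Mul(-2, V, z) (Function('L')(V, z) = Mul(-2, Mul(V, z)) = Mul(-2, V, z))
Function('E')(X) = Mul(Rational(1, 4), Pow(X, -1)) (Function('E')(X) = Pow(Add(Add(X, X), Mul(-2, -1, X)), -1) = Pow(Add(Mul(2, X), Mul(2, X)), -1) = Pow(Mul(4, X), -1) = Mul(Rational(1, 4), Pow(X, -1)))
Mul(Add(Pow(Add(5, 4), -1), Function('E')(J)), -22) = Mul(Add(Pow(Add(5, 4), -1), Mul(Rational(1, 4), Pow(-4, -1))), -22) = Mul(Add(Pow(9, -1), Mul(Rational(1, 4), Rational(-1, 4))), -22) = Mul(Add(Rational(1, 9), Rational(-1, 16)), -22) = Mul(Rational(7, 144), -22) = Rational(-77, 72)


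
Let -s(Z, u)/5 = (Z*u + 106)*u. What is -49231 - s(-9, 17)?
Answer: -53226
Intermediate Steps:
s(Z, u) = -5*u*(106 + Z*u) (s(Z, u) = -5*(Z*u + 106)*u = -5*(106 + Z*u)*u = -5*u*(106 + Z*u))
-49231 - s(-9, 17) = -49231 - (-5)*17*(106 - 9*17) = -49231 - (-5)*17*(106 - 153) = -49231 - (-5)*17*(-47) = -49231 - 1*3995 = -49231 - 3995 = -53226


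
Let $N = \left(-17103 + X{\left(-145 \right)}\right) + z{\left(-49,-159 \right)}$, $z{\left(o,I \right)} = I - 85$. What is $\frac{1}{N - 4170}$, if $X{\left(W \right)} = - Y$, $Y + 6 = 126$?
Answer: $- \frac{1}{21637} \approx -4.6217 \cdot 10^{-5}$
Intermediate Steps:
$Y = 120$ ($Y = -6 + 126 = 120$)
$z{\left(o,I \right)} = -85 + I$ ($z{\left(o,I \right)} = I - 85 = -85 + I$)
$X{\left(W \right)} = -120$ ($X{\left(W \right)} = \left(-1\right) 120 = -120$)
$N = -17467$ ($N = \left(-17103 - 120\right) - 244 = -17223 - 244 = -17467$)
$\frac{1}{N - 4170} = \frac{1}{-17467 - 4170} = \frac{1}{-21637} = - \frac{1}{21637}$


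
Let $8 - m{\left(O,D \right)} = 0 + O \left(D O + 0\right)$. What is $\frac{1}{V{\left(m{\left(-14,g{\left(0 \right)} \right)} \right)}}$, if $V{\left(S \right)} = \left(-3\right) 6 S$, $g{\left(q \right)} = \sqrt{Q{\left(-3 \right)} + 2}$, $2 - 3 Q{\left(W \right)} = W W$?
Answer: $- \frac{1}{28956} - \frac{49 i \sqrt{3}}{173736} \approx -3.4535 \cdot 10^{-5} - 0.0004885 i$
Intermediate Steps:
$Q{\left(W \right)} = \frac{2}{3} - \frac{W^{2}}{3}$ ($Q{\left(W \right)} = \frac{2}{3} - \frac{W W}{3} = \frac{2}{3} - \frac{W^{2}}{3}$)
$g{\left(q \right)} = \frac{i \sqrt{3}}{3}$ ($g{\left(q \right)} = \sqrt{\left(\frac{2}{3} - \frac{\left(-3\right)^{2}}{3}\right) + 2} = \sqrt{\left(\frac{2}{3} - 3\right) + 2} = \sqrt{- \frac{7}{3} + 2} = \sqrt{- \frac{1}{3}} = \frac{i \sqrt{3}}{3}$)
$m{\left(O,D \right)} = 8 - D O^{2}$ ($m{\left(O,D \right)} = 8 - \left(0 + O \left(D O + 0\right)\right) = 8 - \left(0 + O D O\right) = 8 - \left(0 + D O^{2}\right) = 8 - D O^{2}$)
$V{\left(S \right)} = - 18 S$
$\frac{1}{V{\left(m{\left(-14,g{\left(0 \right)} \right)} \right)}} = \frac{1}{\left(-18\right) \left(8 - \frac{i \sqrt{3}}{3} \left(-14\right)^{2}\right)} = \frac{1}{\left(-18\right) \left(8 - \frac{i \sqrt{3}}{3} \cdot 196\right)} = \frac{1}{\left(-18\right) \left(8 - \frac{196 i \sqrt{3}}{3}\right)} = \frac{1}{-144 + 1176 i \sqrt{3}}$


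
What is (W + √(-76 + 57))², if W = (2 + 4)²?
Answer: (36 + I*√19)² ≈ 1277.0 + 313.84*I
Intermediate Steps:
W = 36 (W = 6² = 36)
(W + √(-76 + 57))² = (36 + √(-76 + 57))² = (36 + √(-19))² = (36 + I*√19)²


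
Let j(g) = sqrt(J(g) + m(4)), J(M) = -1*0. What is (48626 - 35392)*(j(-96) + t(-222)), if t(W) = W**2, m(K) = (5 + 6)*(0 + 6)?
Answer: 652224456 + 13234*sqrt(66) ≈ 6.5233e+8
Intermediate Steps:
J(M) = 0
m(K) = 66 (m(K) = 11*6 = 66)
j(g) = sqrt(66) (j(g) = sqrt(0 + 66) = sqrt(66))
(48626 - 35392)*(j(-96) + t(-222)) = (48626 - 35392)*(sqrt(66) + (-222)**2) = 13234*(sqrt(66) + 49284) = 13234*(49284 + sqrt(66)) = 652224456 + 13234*sqrt(66)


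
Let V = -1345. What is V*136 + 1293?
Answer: -181627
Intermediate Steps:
V*136 + 1293 = -1345*136 + 1293 = -182920 + 1293 = -181627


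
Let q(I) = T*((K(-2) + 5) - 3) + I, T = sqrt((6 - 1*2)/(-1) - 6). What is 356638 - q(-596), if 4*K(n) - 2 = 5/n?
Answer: 357234 - 15*I*sqrt(10)/8 ≈ 3.5723e+5 - 5.9293*I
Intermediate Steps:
K(n) = 1/2 + 5/(4*n) (K(n) = 1/2 + (5/n)/4 = 1/2 + 5/(4*n))
T = I*sqrt(10) (T = sqrt((6 - 2)*(-1) - 6) = sqrt(4*(-1) - 6) = sqrt(-4 - 6) = sqrt(-10) = I*sqrt(10) ≈ 3.1623*I)
q(I) = I + 15*I*sqrt(10)/8 (q(I) = (I*sqrt(10))*(((1/4)*(5 + 2*(-2))/(-2) + 5) - 3) + I = (I*sqrt(10))*(((1/4)*(-1/2)*(5 - 4) + 5) - 3) + I = (I*sqrt(10))*(((1/4)*(-1/2)*1 + 5) - 3) + I = (I*sqrt(10))*((-1/8 + 5) - 3) + I = (I*sqrt(10))*(39/8 - 3) + I = (I*sqrt(10))*(15/8) + I = 15*I*sqrt(10)/8 + I = I + 15*I*sqrt(10)/8)
356638 - q(-596) = 356638 - (-596 + 15*I*sqrt(10)/8) = 356638 + (596 - 15*I*sqrt(10)/8) = 357234 - 15*I*sqrt(10)/8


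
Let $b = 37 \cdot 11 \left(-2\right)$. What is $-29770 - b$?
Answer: $-28956$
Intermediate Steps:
$b = -814$ ($b = 407 \left(-2\right) = -814$)
$-29770 - b = -29770 - -814 = -29770 + 814 = -28956$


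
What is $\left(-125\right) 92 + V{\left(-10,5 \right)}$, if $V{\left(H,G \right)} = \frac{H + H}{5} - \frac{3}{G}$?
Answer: $- \frac{57523}{5} \approx -11505.0$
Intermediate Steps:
$V{\left(H,G \right)} = - \frac{3}{G} + \frac{2 H}{5}$ ($V{\left(H,G \right)} = 2 H \frac{1}{5} - \frac{3}{G} = \frac{2 H}{5} - \frac{3}{G} = - \frac{3}{G} + \frac{2 H}{5}$)
$\left(-125\right) 92 + V{\left(-10,5 \right)} = \left(-125\right) 92 - \left(4 + \frac{3}{5}\right) = -11500 - \frac{23}{5} = - \frac{57523}{5}$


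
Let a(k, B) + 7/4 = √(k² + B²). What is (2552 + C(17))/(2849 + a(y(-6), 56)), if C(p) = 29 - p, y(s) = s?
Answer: 116805584/129658569 - 82048*√793/129658569 ≈ 0.88305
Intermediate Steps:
a(k, B) = -7/4 + √(B² + k²) (a(k, B) = -7/4 + √(k² + B²) = -7/4 + √(B² + k²))
(2552 + C(17))/(2849 + a(y(-6), 56)) = (2552 + (29 - 1*17))/(2849 + (-7/4 + √(56² + (-6)²))) = (2552 + (29 - 17))/(2849 + (-7/4 + √(3136 + 36))) = (2552 + 12)/(2849 + (-7/4 + √3172)) = 2564/(2849 + (-7/4 + 2*√793)) = 2564/(11389/4 + 2*√793)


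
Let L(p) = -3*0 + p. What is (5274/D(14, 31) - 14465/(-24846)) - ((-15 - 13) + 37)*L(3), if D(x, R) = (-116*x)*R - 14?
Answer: -5530811795/208532478 ≈ -26.523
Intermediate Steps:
D(x, R) = -14 - 116*R*x (D(x, R) = -116*R*x - 14 = -14 - 116*R*x)
L(p) = p (L(p) = 0 + p = p)
(5274/D(14, 31) - 14465/(-24846)) - ((-15 - 13) + 37)*L(3) = (5274/(-14 - 116*31*14) - 14465/(-24846)) - ((-15 - 13) + 37)*3 = (5274/(-14 - 50344) - 14465*(-1/24846)) - (-28 + 37)*3 = (5274/(-50358) + 14465/24846) - 9*3 = (5274*(-1/50358) + 14465/24846) - 1*27 = (-879/8393 + 14465/24846) - 27 = 99565111/208532478 - 27 = -5530811795/208532478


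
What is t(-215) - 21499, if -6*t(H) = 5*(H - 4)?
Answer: -42633/2 ≈ -21317.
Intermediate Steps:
t(H) = 10/3 - 5*H/6 (t(H) = -5*(H - 4)/6 = -5*(-4 + H)/6 = -(-20 + 5*H)/6 = 10/3 - 5*H/6)
t(-215) - 21499 = (10/3 - ⅚*(-215)) - 21499 = (10/3 + 1075/6) - 21499 = 365/2 - 21499 = -42633/2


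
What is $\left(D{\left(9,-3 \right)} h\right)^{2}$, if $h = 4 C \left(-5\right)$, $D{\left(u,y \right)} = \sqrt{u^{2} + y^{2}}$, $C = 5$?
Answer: $900000$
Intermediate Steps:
$h = -100$ ($h = 4 \cdot 5 \left(-5\right) = 20 \left(-5\right) = -100$)
$\left(D{\left(9,-3 \right)} h\right)^{2} = \left(\sqrt{9^{2} + \left(-3\right)^{2}} \left(-100\right)\right)^{2} = \left(\sqrt{81 + 9} \left(-100\right)\right)^{2} = \left(\sqrt{90} \left(-100\right)\right)^{2} = \left(3 \sqrt{10} \left(-100\right)\right)^{2} = \left(- 300 \sqrt{10}\right)^{2} = 900000$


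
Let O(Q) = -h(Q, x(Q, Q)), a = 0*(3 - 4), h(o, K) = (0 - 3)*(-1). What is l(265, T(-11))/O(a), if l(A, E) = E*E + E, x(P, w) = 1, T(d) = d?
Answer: -110/3 ≈ -36.667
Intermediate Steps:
l(A, E) = E + E² (l(A, E) = E² + E = E + E²)
h(o, K) = 3 (h(o, K) = -3*(-1) = 3)
a = 0 (a = 0*(-1) = 0)
O(Q) = -3 (O(Q) = -1*3 = -3)
l(265, T(-11))/O(a) = -11*(1 - 11)/(-3) = -11*(-10)*(-⅓) = 110*(-⅓) = -110/3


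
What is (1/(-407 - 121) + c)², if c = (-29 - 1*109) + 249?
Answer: 3434780449/278784 ≈ 12321.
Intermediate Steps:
c = 111 (c = (-29 - 109) + 249 = -138 + 249 = 111)
(1/(-407 - 121) + c)² = (1/(-407 - 121) + 111)² = (1/(-528) + 111)² = (-1/528 + 111)² = (58607/528)² = 3434780449/278784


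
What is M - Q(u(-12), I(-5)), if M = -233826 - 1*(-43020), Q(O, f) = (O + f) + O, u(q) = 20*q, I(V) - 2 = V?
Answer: -190323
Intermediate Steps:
I(V) = 2 + V
Q(O, f) = f + 2*O
M = -190806 (M = -233826 + 43020 = -190806)
M - Q(u(-12), I(-5)) = -190806 - ((2 - 5) + 2*(20*(-12))) = -190806 - (-3 + 2*(-240)) = -190806 - (-3 - 480) = -190806 - 1*(-483) = -190806 + 483 = -190323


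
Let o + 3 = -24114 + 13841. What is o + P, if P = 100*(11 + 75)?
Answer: -1676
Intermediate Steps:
P = 8600 (P = 100*86 = 8600)
o = -10276 (o = -3 + (-24114 + 13841) = -3 - 10273 = -10276)
o + P = -10276 + 8600 = -1676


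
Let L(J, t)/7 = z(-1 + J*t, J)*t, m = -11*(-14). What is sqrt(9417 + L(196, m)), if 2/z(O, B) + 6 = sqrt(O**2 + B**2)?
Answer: sqrt(9417 - 2156/(6 - sqrt(911051905))) ≈ 97.042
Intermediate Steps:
z(O, B) = 2/(-6 + sqrt(B**2 + O**2)) (z(O, B) = 2/(-6 + sqrt(O**2 + B**2)) = 2/(-6 + sqrt(B**2 + O**2)))
m = 154
L(J, t) = 14*t/(-6 + sqrt(J**2 + (-1 + J*t)**2)) (L(J, t) = 7*((2/(-6 + sqrt(J**2 + (-1 + J*t)**2)))*t) = 7*(2*t/(-6 + sqrt(J**2 + (-1 + J*t)**2))) = 14*t/(-6 + sqrt(J**2 + (-1 + J*t)**2)))
sqrt(9417 + L(196, m)) = sqrt(9417 + 14*154/(-6 + sqrt(196**2 + (-1 + 196*154)**2))) = sqrt(9417 + 14*154/(-6 + sqrt(38416 + (-1 + 30184)**2))) = sqrt(9417 + 14*154/(-6 + sqrt(38416 + 30183**2))) = sqrt(9417 + 14*154/(-6 + sqrt(38416 + 911013489))) = sqrt(9417 + 14*154/(-6 + sqrt(911051905))) = sqrt(9417 + 2156/(-6 + sqrt(911051905)))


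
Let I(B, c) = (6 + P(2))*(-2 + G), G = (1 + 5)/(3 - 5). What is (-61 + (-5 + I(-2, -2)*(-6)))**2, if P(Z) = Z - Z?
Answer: 12996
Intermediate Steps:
P(Z) = 0
G = -3 (G = 6/(-2) = 6*(-1/2) = -3)
I(B, c) = -30 (I(B, c) = (6 + 0)*(-2 - 3) = 6*(-5) = -30)
(-61 + (-5 + I(-2, -2)*(-6)))**2 = (-61 + (-5 - 30*(-6)))**2 = (-61 + (-5 + 180))**2 = (-61 + 175)**2 = 114**2 = 12996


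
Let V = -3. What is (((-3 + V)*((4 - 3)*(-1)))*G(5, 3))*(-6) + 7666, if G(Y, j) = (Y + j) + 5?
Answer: 7198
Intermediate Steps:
G(Y, j) = 5 + Y + j
(((-3 + V)*((4 - 3)*(-1)))*G(5, 3))*(-6) + 7666 = (((-3 - 3)*((4 - 3)*(-1)))*(5 + 5 + 3))*(-6) + 7666 = (-6*(-1)*13)*(-6) + 7666 = (6*13)*(-6) + 7666 = 78*(-6) + 7666 = -468 + 7666 = 7198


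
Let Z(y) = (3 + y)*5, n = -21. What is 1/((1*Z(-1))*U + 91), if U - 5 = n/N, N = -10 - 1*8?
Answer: 3/458 ≈ 0.0065502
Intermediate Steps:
N = -18 (N = -10 - 8 = -18)
Z(y) = 15 + 5*y
U = 37/6 (U = 5 - 21/(-18) = 5 - 21*(-1/18) = 5 + 7/6 = 37/6 ≈ 6.1667)
1/((1*Z(-1))*U + 91) = 1/((1*(15 + 5*(-1)))*(37/6) + 91) = 1/((1*(15 - 5))*(37/6) + 91) = 1/((1*10)*(37/6) + 91) = 1/(10*(37/6) + 91) = 1/(185/3 + 91) = 1/(458/3) = 3/458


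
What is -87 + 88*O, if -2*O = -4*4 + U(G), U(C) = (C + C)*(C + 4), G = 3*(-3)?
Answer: -3343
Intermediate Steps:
G = -9
U(C) = 2*C*(4 + C) (U(C) = (2*C)*(4 + C) = 2*C*(4 + C))
O = -37 (O = -(-4*4 + 2*(-9)*(4 - 9))/2 = -(-16 + 2*(-9)*(-5))/2 = -(-16 + 90)/2 = -½*74 = -37)
-87 + 88*O = -87 + 88*(-37) = -87 - 3256 = -3343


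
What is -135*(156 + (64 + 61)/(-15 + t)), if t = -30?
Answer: -20685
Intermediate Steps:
-135*(156 + (64 + 61)/(-15 + t)) = -135*(156 + (64 + 61)/(-15 - 30)) = -135*(156 + 125/(-45)) = -135*(156 + 125*(-1/45)) = -135*(156 - 25/9) = -135*1379/9 = -20685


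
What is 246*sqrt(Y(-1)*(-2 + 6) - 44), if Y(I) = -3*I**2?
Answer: 492*I*sqrt(14) ≈ 1840.9*I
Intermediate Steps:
246*sqrt(Y(-1)*(-2 + 6) - 44) = 246*sqrt((-3*(-1)**2)*(-2 + 6) - 44) = 246*sqrt(-3*1*4 - 44) = 246*sqrt(-3*4 - 44) = 246*sqrt(-12 - 44) = 246*sqrt(-56) = 246*(2*I*sqrt(14)) = 492*I*sqrt(14)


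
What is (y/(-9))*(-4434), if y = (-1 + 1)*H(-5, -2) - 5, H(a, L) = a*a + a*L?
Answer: -7390/3 ≈ -2463.3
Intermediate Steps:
H(a, L) = a² + L*a
y = -5 (y = (-1 + 1)*(-5*(-2 - 5)) - 5 = 0*(-5*(-7)) - 5 = 0*35 - 5 = 0 - 5 = -5)
(y/(-9))*(-4434) = -5/(-9)*(-4434) = -5*(-⅑)*(-4434) = (5/9)*(-4434) = -7390/3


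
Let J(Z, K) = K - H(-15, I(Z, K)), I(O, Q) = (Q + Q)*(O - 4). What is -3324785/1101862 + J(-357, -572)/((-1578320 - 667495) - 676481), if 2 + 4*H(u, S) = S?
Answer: -131528949975/44109135824 ≈ -2.9819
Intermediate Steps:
I(O, Q) = 2*Q*(-4 + O) (I(O, Q) = (2*Q)*(-4 + O) = 2*Q*(-4 + O))
H(u, S) = -1/2 + S/4
J(Z, K) = 1/2 + K - K*(-4 + Z)/2 (J(Z, K) = K - (-1/2 + (2*K*(-4 + Z))/4) = K - (-1/2 + K*(-4 + Z)/2) = K + (1/2 - K*(-4 + Z)/2) = 1/2 + K - K*(-4 + Z)/2)
-3324785/1101862 + J(-357, -572)/((-1578320 - 667495) - 676481) = -3324785/1101862 + (1/2 + 3*(-572) - 1/2*(-572)*(-357))/((-1578320 - 667495) - 676481) = -3324785*1/1101862 + (1/2 - 1716 - 102102)/(-2245815 - 676481) = -45545/15094 - 207635/2/(-2922296) = -45545/15094 - 207635/2*(-1/2922296) = -45545/15094 + 207635/5844592 = -131528949975/44109135824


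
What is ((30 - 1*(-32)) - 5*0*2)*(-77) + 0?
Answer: -4774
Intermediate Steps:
((30 - 1*(-32)) - 5*0*2)*(-77) + 0 = ((30 + 32) + 0*2)*(-77) + 0 = (62 + 0)*(-77) + 0 = 62*(-77) + 0 = -4774 + 0 = -4774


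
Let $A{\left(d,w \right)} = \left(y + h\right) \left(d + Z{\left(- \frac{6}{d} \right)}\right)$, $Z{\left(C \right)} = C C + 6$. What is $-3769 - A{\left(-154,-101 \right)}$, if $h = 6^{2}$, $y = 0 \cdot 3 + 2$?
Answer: $\frac{10997953}{5929} \approx 1854.9$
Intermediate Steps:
$y = 2$ ($y = 0 + 2 = 2$)
$Z{\left(C \right)} = 6 + C^{2}$ ($Z{\left(C \right)} = C^{2} + 6 = 6 + C^{2}$)
$h = 36$
$A{\left(d,w \right)} = 228 + 38 d + \frac{1368}{d^{2}}$ ($A{\left(d,w \right)} = \left(2 + 36\right) \left(d + \left(6 + \left(- \frac{6}{d}\right)^{2}\right)\right) = 38 \left(d + \left(6 + \frac{36}{d^{2}}\right)\right) = 38 \left(6 + d + \frac{36}{d^{2}}\right) = 228 + 38 d + \frac{1368}{d^{2}}$)
$-3769 - A{\left(-154,-101 \right)} = -3769 - \left(228 + 38 \left(-154\right) + \frac{1368}{23716}\right) = -3769 - \left(228 - 5852 + 1368 \cdot \frac{1}{23716}\right) = -3769 - \left(228 - 5852 + \frac{342}{5929}\right) = -3769 - - \frac{33344354}{5929} = -3769 + \frac{33344354}{5929} = \frac{10997953}{5929}$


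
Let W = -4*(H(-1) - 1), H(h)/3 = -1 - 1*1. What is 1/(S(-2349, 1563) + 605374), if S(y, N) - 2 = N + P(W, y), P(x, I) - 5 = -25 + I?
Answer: 1/604570 ≈ 1.6541e-6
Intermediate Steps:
H(h) = -6 (H(h) = 3*(-1 - 1*1) = 3*(-1 - 1) = 3*(-2) = -6)
W = 28 (W = -4*(-6 - 1) = -4*(-7) = 28)
P(x, I) = -20 + I (P(x, I) = 5 + (-25 + I) = -20 + I)
S(y, N) = -18 + N + y (S(y, N) = 2 + (N + (-20 + y)) = 2 + (-20 + N + y) = -18 + N + y)
1/(S(-2349, 1563) + 605374) = 1/((-18 + 1563 - 2349) + 605374) = 1/(-804 + 605374) = 1/604570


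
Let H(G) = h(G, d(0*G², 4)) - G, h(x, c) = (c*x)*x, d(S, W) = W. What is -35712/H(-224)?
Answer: -372/2093 ≈ -0.17774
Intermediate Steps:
h(x, c) = c*x²
H(G) = -G + 4*G² (H(G) = 4*G² - G = -G + 4*G²)
-35712/H(-224) = -35712*(-1/(224*(-1 + 4*(-224)))) = -35712*(-1/(224*(-1 - 896))) = -35712/((-224*(-897))) = -35712/200928 = -35712*1/200928 = -372/2093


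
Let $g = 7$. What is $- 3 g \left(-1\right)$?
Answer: $21$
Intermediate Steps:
$- 3 g \left(-1\right) = \left(-3\right) 7 \left(-1\right) = \left(-21\right) \left(-1\right) = 21$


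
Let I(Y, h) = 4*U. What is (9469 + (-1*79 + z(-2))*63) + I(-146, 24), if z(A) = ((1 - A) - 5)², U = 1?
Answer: 4748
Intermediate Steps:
z(A) = (-4 - A)²
I(Y, h) = 4 (I(Y, h) = 4*1 = 4)
(9469 + (-1*79 + z(-2))*63) + I(-146, 24) = (9469 + (-1*79 + (4 - 2)²)*63) + 4 = (9469 + (-79 + 2²)*63) + 4 = (9469 + (-79 + 4)*63) + 4 = (9469 - 75*63) + 4 = (9469 - 4725) + 4 = 4744 + 4 = 4748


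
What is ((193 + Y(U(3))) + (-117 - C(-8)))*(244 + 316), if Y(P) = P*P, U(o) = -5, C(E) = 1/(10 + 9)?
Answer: 1074080/19 ≈ 56531.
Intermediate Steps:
C(E) = 1/19
Y(P) = P²
((193 + Y(U(3))) + (-117 - C(-8)))*(244 + 316) = ((193 + (-5)²) + (-117 - 1*1/19))*(244 + 316) = ((193 + 25) + (-117 - 1/19))*560 = (218 - 2224/19)*560 = (1918/19)*560 = 1074080/19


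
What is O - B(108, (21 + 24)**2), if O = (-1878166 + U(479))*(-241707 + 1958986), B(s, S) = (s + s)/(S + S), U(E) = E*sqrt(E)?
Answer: -241900127273554/75 + 822576641*sqrt(479) ≈ -3.2073e+12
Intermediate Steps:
U(E) = E**(3/2)
B(s, S) = s/S (B(s, S) = (2*s)/((2*S)) = (2*s)*(1/(2*S)) = s/S)
O = -3225335030314 + 822576641*sqrt(479) (O = (-1878166 + 479**(3/2))*(-241707 + 1958986) = (-1878166 + 479*sqrt(479))*1717279 = -3225335030314 + 822576641*sqrt(479) ≈ -3.2073e+12)
O - B(108, (21 + 24)**2) = (-3225335030314 + 822576641*sqrt(479)) - 108/((21 + 24)**2) = (-3225335030314 + 822576641*sqrt(479)) - 108/(45**2) = (-3225335030314 + 822576641*sqrt(479)) - 108/2025 = (-3225335030314 + 822576641*sqrt(479)) - 1*4/75 = (-3225335030314 + 822576641*sqrt(479)) - 4/75 = -241900127273554/75 + 822576641*sqrt(479)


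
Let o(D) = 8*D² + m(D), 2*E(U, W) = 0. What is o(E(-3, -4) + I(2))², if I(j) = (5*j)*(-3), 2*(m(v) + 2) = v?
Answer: 51595489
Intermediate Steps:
m(v) = -2 + v/2
I(j) = -15*j
E(U, W) = 0 (E(U, W) = (½)*0 = 0)
o(D) = -2 + D/2 + 8*D² (o(D) = 8*D² + (-2 + D/2) = -2 + D/2 + 8*D²)
o(E(-3, -4) + I(2))² = (-2 + (0 - 15*2)/2 + 8*(0 - 15*2)²)² = (-2 + (0 - 30)/2 + 8*(0 - 30)²)² = (-2 + (½)*(-30) + 8*(-30)²)² = (-2 - 15 + 8*900)² = (-2 - 15 + 7200)² = 7183² = 51595489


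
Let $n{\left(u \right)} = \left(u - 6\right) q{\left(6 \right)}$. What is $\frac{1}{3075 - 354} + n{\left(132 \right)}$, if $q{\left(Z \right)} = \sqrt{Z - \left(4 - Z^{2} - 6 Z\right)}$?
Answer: $\frac{1}{2721} + 126 \sqrt{74} \approx 1083.9$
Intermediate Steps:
$q{\left(Z \right)} = \sqrt{-4 + Z^{2} + 7 Z}$ ($q{\left(Z \right)} = \sqrt{Z + \left(-4 + Z^{2} + 6 Z\right)} = \sqrt{-4 + Z^{2} + 7 Z}$)
$n{\left(u \right)} = \sqrt{74} \left(-6 + u\right)$ ($n{\left(u \right)} = \left(u - 6\right) \sqrt{-4 + 6^{2} + 7 \cdot 6} = \left(-6 + u\right) \sqrt{-4 + 36 + 42} = \left(-6 + u\right) \sqrt{74} = \sqrt{74} \left(-6 + u\right)$)
$\frac{1}{3075 - 354} + n{\left(132 \right)} = \frac{1}{3075 - 354} + \sqrt{74} \left(-6 + 132\right) = \frac{1}{2721} + \sqrt{74} \cdot 126 = \frac{1}{2721} + 126 \sqrt{74}$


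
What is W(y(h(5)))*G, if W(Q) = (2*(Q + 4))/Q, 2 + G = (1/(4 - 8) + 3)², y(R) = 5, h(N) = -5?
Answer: 801/40 ≈ 20.025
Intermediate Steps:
G = 89/16 (G = -2 + (1/(4 - 8) + 3)² = -2 + (1/(-4) + 3)² = -2 + (-¼ + 3)² = -2 + (11/4)² = -2 + 121/16 = 89/16 ≈ 5.5625)
W(Q) = (8 + 2*Q)/Q (W(Q) = (2*(4 + Q))/Q = (8 + 2*Q)/Q)
W(y(h(5)))*G = (2 + 8/5)*(89/16) = (18/5)*(89/16) = 801/40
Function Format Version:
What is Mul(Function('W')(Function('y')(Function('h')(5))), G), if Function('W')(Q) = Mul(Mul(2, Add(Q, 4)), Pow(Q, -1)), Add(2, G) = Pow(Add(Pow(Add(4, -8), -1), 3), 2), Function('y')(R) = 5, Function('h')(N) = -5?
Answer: Rational(801, 40) ≈ 20.025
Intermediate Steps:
G = Rational(89, 16) (G = Add(-2, Pow(Add(Pow(Add(4, -8), -1), 3), 2)) = Add(-2, Pow(Add(Pow(-4, -1), 3), 2)) = Add(-2, Pow(Add(Rational(-1, 4), 3), 2)) = Add(-2, Pow(Rational(11, 4), 2)) = Add(-2, Rational(121, 16)) = Rational(89, 16) ≈ 5.5625)
Function('W')(Q) = Mul(Pow(Q, -1), Add(8, Mul(2, Q))) (Function('W')(Q) = Mul(Mul(2, Add(4, Q)), Pow(Q, -1)) = Mul(Add(8, Mul(2, Q)), Pow(Q, -1)) = Mul(Pow(Q, -1), Add(8, Mul(2, Q))))
Mul(Function('W')(Function('y')(Function('h')(5))), G) = Mul(Add(2, Mul(8, Pow(5, -1))), Rational(89, 16)) = Mul(Add(2, Mul(8, Rational(1, 5))), Rational(89, 16)) = Mul(Add(2, Rational(8, 5)), Rational(89, 16)) = Mul(Rational(18, 5), Rational(89, 16)) = Rational(801, 40)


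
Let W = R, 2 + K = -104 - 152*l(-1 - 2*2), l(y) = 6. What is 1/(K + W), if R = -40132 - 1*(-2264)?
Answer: -1/38886 ≈ -2.5716e-5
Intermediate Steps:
R = -37868 (R = -40132 + 2264 = -37868)
K = -1018 (K = -2 + (-104 - 152*6) = -2 + (-104 - 912) = -2 - 1016 = -1018)
W = -37868
1/(K + W) = 1/(-1018 - 37868) = 1/(-38886) = -1/38886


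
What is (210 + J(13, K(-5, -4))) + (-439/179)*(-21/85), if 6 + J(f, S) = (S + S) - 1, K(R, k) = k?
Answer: 2976144/15215 ≈ 195.61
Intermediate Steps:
J(f, S) = -7 + 2*S (J(f, S) = -6 + ((S + S) - 1) = -6 + (2*S - 1) = -6 + (-1 + 2*S) = -7 + 2*S)
(210 + J(13, K(-5, -4))) + (-439/179)*(-21/85) = (210 + (-7 + 2*(-4))) + (-439/179)*(-21/85) = (210 + (-7 - 8)) + (-439*1/179)*(-21*1/85) = (210 - 15) - 439/179*(-21/85) = 195 + 9219/15215 = 2976144/15215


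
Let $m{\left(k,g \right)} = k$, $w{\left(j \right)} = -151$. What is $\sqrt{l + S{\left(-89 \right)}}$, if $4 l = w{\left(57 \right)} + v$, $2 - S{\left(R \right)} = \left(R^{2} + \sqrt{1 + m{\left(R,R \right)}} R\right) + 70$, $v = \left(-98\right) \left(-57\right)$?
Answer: $\frac{\sqrt{-26521 + 712 i \sqrt{22}}}{2} \approx 5.1166 + 81.587 i$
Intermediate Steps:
$v = 5586$
$S{\left(R \right)} = -68 - R^{2} - R \sqrt{1 + R}$ ($S{\left(R \right)} = 2 - \left(\left(R^{2} + \sqrt{1 + R} R\right) + 70\right) = 2 - \left(\left(R^{2} + R \sqrt{1 + R}\right) + 70\right) = 2 - \left(70 + R^{2} + R \sqrt{1 + R}\right) = -68 - R^{2} - R \sqrt{1 + R}$)
$l = \frac{5435}{4}$ ($l = \frac{-151 + 5586}{4} = \frac{1}{4} \cdot 5435 = \frac{5435}{4} \approx 1358.8$)
$\sqrt{l + S{\left(-89 \right)}} = \sqrt{\frac{5435}{4} - \left(7989 - 89 \sqrt{1 - 89}\right)} = \sqrt{\frac{5435}{4} - \left(7989 - 178 i \sqrt{22}\right)} = \sqrt{- \frac{26521}{4} + 178 i \sqrt{22}}$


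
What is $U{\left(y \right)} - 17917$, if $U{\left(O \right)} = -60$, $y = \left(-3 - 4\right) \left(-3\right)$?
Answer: $-17977$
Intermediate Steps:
$y = 21$ ($y = \left(-7\right) \left(-3\right) = 21$)
$U{\left(y \right)} - 17917 = -60 - 17917 = -17977$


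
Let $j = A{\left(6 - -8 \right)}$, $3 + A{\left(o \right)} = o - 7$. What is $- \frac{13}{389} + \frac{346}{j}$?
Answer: $\frac{67271}{778} \approx 86.467$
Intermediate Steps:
$A{\left(o \right)} = -10 + o$ ($A{\left(o \right)} = -3 + \left(o - 7\right) = -3 + \left(-7 + o\right) = -10 + o$)
$j = 4$ ($j = -10 + \left(6 - -8\right) = -10 + \left(6 + 8\right) = -10 + 14 = 4$)
$- \frac{13}{389} + \frac{346}{j} = - \frac{13}{389} + \frac{346}{4} = \left(-13\right) \frac{1}{389} + 346 \cdot \frac{1}{4} = - \frac{13}{389} + \frac{173}{2} = \frac{67271}{778}$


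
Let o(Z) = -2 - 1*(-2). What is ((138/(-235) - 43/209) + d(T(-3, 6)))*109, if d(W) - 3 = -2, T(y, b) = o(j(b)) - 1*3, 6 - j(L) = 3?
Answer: 1108312/49115 ≈ 22.566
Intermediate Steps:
j(L) = 3 (j(L) = 6 - 1*3 = 6 - 3 = 3)
o(Z) = 0 (o(Z) = -2 + 2 = 0)
T(y, b) = -3 (T(y, b) = 0 - 1*3 = 0 - 3 = -3)
d(W) = 1 (d(W) = 3 - 2 = 1)
((138/(-235) - 43/209) + d(T(-3, 6)))*109 = ((138/(-235) - 43/209) + 1)*109 = ((138*(-1/235) - 43*1/209) + 1)*109 = ((-138/235 - 43/209) + 1)*109 = (-38947/49115 + 1)*109 = (10168/49115)*109 = 1108312/49115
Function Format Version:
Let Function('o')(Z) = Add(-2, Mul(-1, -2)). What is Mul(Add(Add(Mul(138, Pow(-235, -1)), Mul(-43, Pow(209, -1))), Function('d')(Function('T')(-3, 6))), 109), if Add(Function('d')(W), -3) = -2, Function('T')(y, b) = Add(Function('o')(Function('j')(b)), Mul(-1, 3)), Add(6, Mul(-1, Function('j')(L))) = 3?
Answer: Rational(1108312, 49115) ≈ 22.566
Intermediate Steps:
Function('j')(L) = 3 (Function('j')(L) = Add(6, Mul(-1, 3)) = Add(6, -3) = 3)
Function('o')(Z) = 0 (Function('o')(Z) = Add(-2, 2) = 0)
Function('T')(y, b) = -3 (Function('T')(y, b) = Add(0, Mul(-1, 3)) = Add(0, -3) = -3)
Function('d')(W) = 1 (Function('d')(W) = Add(3, -2) = 1)
Mul(Add(Add(Mul(138, Pow(-235, -1)), Mul(-43, Pow(209, -1))), Function('d')(Function('T')(-3, 6))), 109) = Mul(Add(Add(Mul(138, Pow(-235, -1)), Mul(-43, Pow(209, -1))), 1), 109) = Mul(Add(Add(Mul(138, Rational(-1, 235)), Mul(-43, Rational(1, 209))), 1), 109) = Mul(Add(Add(Rational(-138, 235), Rational(-43, 209)), 1), 109) = Mul(Add(Rational(-38947, 49115), 1), 109) = Mul(Rational(10168, 49115), 109) = Rational(1108312, 49115)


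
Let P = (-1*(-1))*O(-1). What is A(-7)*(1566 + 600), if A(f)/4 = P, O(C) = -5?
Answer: -43320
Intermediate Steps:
P = -5 (P = -1*(-1)*(-5) = 1*(-5) = -5)
A(f) = -20 (A(f) = 4*(-5) = -20)
A(-7)*(1566 + 600) = -20*(1566 + 600) = -20*2166 = -43320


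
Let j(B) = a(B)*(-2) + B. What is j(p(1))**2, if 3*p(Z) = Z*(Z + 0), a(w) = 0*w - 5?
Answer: 961/9 ≈ 106.78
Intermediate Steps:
a(w) = -5 (a(w) = 0 - 5 = -5)
p(Z) = Z**2/3 (p(Z) = (Z*(Z + 0))/3 = (Z*Z)/3 = Z**2/3)
j(B) = 10 + B (j(B) = -5*(-2) + B = 10 + B)
j(p(1))**2 = (10 + (1/3)*1**2)**2 = (10 + (1/3)*1)**2 = (10 + 1/3)**2 = (31/3)**2 = 961/9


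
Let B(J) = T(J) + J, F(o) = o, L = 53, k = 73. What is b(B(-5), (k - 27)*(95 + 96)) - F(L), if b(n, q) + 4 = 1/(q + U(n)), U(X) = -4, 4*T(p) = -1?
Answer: -500573/8782 ≈ -57.000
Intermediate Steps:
T(p) = -¼ (T(p) = (¼)*(-1) = -¼)
B(J) = -¼ + J
b(n, q) = -4 + 1/(-4 + q) (b(n, q) = -4 + 1/(q - 4) = -4 + 1/(-4 + q))
b(B(-5), (k - 27)*(95 + 96)) - F(L) = (17 - 4*(73 - 27)*(95 + 96))/(-4 + (73 - 27)*(95 + 96)) - 1*53 = (17 - 184*191)/(-4 + 46*191) - 53 = (17 - 4*8786)/(-4 + 8786) - 53 = (17 - 35144)/8782 - 53 = (1/8782)*(-35127) - 53 = -35127/8782 - 53 = -500573/8782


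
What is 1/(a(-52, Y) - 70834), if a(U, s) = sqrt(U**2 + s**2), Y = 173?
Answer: -70834/5017422923 - sqrt(32633)/5017422923 ≈ -1.4154e-5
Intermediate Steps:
1/(a(-52, Y) - 70834) = 1/(sqrt((-52)**2 + 173**2) - 70834) = 1/(sqrt(2704 + 29929) - 70834) = 1/(sqrt(32633) - 70834) = 1/(-70834 + sqrt(32633))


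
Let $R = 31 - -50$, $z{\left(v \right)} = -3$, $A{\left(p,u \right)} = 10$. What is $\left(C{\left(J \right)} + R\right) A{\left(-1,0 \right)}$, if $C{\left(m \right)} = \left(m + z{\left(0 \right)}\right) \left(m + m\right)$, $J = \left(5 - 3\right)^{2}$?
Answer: $890$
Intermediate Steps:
$J = 4$ ($J = 2^{2} = 4$)
$R = 81$ ($R = 31 + 50 = 81$)
$C{\left(m \right)} = 2 m \left(-3 + m\right)$ ($C{\left(m \right)} = \left(m - 3\right) \left(m + m\right) = \left(-3 + m\right) 2 m = 2 m \left(-3 + m\right)$)
$\left(C{\left(J \right)} + R\right) A{\left(-1,0 \right)} = \left(2 \cdot 4 \left(-3 + 4\right) + 81\right) 10 = \left(2 \cdot 4 \cdot 1 + 81\right) 10 = \left(8 + 81\right) 10 = 89 \cdot 10 = 890$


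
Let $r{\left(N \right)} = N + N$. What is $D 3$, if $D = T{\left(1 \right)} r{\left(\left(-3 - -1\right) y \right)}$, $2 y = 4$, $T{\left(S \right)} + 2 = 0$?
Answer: $48$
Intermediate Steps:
$T{\left(S \right)} = -2$ ($T{\left(S \right)} = -2 + 0 = -2$)
$y = 2$ ($y = \frac{1}{2} \cdot 4 = 2$)
$r{\left(N \right)} = 2 N$
$D = 16$ ($D = - 2 \cdot 2 \left(-3 - -1\right) 2 = - 2 \cdot 2 \left(-3 + 1\right) 2 = - 2 \cdot 2 \left(\left(-2\right) 2\right) = - 2 \cdot 2 \left(-4\right) = \left(-2\right) \left(-8\right) = 16$)
$D 3 = 16 \cdot 3 = 48$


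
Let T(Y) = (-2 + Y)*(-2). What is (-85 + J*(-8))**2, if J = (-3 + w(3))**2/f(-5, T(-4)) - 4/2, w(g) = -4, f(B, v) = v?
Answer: 93025/9 ≈ 10336.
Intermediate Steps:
T(Y) = 4 - 2*Y
J = 25/12 (J = (-3 - 4)**2/(4 - 2*(-4)) - 4/2 = (-7)**2/(4 + 8) - 4*1/2 = 49/12 - 2 = 25/12 ≈ 2.0833)
(-85 + J*(-8))**2 = (-85 + (25/12)*(-8))**2 = (-85 - 50/3)**2 = (-305/3)**2 = 93025/9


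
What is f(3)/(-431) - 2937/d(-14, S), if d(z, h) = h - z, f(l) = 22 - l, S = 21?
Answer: -1266512/15085 ≈ -83.958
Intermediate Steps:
f(3)/(-431) - 2937/d(-14, S) = (22 - 1*3)/(-431) - 2937/(21 - 1*(-14)) = (22 - 3)*(-1/431) - 2937/(21 + 14) = 19*(-1/431) - 2937/35 = -19/431 - 2937*1/35 = -19/431 - 2937/35 = -1266512/15085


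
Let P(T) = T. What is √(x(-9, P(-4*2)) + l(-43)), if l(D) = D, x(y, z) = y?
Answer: 2*I*√13 ≈ 7.2111*I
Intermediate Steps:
√(x(-9, P(-4*2)) + l(-43)) = √(-9 - 43) = √(-52) = 2*I*√13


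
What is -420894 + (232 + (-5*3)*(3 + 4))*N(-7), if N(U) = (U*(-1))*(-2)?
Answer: -422672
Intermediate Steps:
N(U) = 2*U (N(U) = -U*(-2) = 2*U)
-420894 + (232 + (-5*3)*(3 + 4))*N(-7) = -420894 + (232 + (-5*3)*(3 + 4))*(2*(-7)) = -420894 + (232 - 15*7)*(-14) = -420894 + (232 - 105)*(-14) = -420894 + 127*(-14) = -420894 - 1778 = -422672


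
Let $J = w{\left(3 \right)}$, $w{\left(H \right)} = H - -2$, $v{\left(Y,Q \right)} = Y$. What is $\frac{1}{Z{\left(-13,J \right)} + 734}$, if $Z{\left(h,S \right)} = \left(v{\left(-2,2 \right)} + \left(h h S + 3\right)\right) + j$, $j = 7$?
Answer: $\frac{1}{1587} \approx 0.00063012$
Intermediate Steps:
$w{\left(H \right)} = 2 + H$ ($w{\left(H \right)} = H + 2 = 2 + H$)
$J = 5$ ($J = 2 + 3 = 5$)
$Z{\left(h,S \right)} = 8 + S h^{2}$ ($Z{\left(h,S \right)} = \left(-2 + \left(h h S + 3\right)\right) + 7 = \left(-2 + \left(h^{2} S + 3\right)\right) + 7 = \left(-2 + \left(S h^{2} + 3\right)\right) + 7 = \left(-2 + \left(3 + S h^{2}\right)\right) + 7 = \left(1 + S h^{2}\right) + 7 = 8 + S h^{2}$)
$\frac{1}{Z{\left(-13,J \right)} + 734} = \frac{1}{\left(8 + 5 \left(-13\right)^{2}\right) + 734} = \frac{1}{\left(8 + 5 \cdot 169\right) + 734} = \frac{1}{\left(8 + 845\right) + 734} = \frac{1}{853 + 734} = \frac{1}{1587}$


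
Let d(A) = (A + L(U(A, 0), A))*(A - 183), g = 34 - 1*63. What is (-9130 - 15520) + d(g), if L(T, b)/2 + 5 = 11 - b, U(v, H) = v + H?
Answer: -33342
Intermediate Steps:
U(v, H) = H + v
g = -29 (g = 34 - 63 = -29)
L(T, b) = 12 - 2*b (L(T, b) = -10 + 2*(11 - b) = -10 + (22 - 2*b) = 12 - 2*b)
d(A) = (-183 + A)*(12 - A) (d(A) = (A + (12 - 2*A))*(A - 183) = (12 - A)*(-183 + A) = (-183 + A)*(12 - A))
(-9130 - 15520) + d(g) = (-9130 - 15520) + (-2196 - 1*(-29)² + 195*(-29)) = -24650 + (-2196 - 1*841 - 5655) = -24650 + (-2196 - 841 - 5655) = -24650 - 8692 = -33342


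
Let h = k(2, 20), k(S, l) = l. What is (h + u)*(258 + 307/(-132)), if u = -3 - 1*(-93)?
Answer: 168745/6 ≈ 28124.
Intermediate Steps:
h = 20
u = 90 (u = -3 + 93 = 90)
(h + u)*(258 + 307/(-132)) = (20 + 90)*(258 + 307/(-132)) = 110*(258 + 307*(-1/132)) = 110*(258 - 307/132) = 110*(33749/132) = 168745/6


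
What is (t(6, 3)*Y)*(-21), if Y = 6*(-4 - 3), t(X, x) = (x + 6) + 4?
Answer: 11466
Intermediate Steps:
t(X, x) = 10 + x (t(X, x) = (6 + x) + 4 = 10 + x)
Y = -42 (Y = 6*(-7) = -42)
(t(6, 3)*Y)*(-21) = ((10 + 3)*(-42))*(-21) = (13*(-42))*(-21) = -546*(-21) = 11466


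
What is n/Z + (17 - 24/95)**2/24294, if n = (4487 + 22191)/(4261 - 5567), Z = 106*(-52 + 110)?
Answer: 3618785821657/440112073028700 ≈ 0.0082224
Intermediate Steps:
Z = 6148 (Z = 106*58 = 6148)
n = -13339/653 (n = 26678/(-1306) = 26678*(-1/1306) = -13339/653 ≈ -20.427)
n/Z + (17 - 24/95)**2/24294 = -13339/653/6148 + (17 - 24/95)**2/24294 = -13339/653*1/6148 + (17 - 24*1/95)**2*(1/24294) = -13339/4014644 + (17 - 24/95)**2*(1/24294) = -13339/4014644 + (1591/95)**2*(1/24294) = -13339/4014644 + (2531281/9025)*(1/24294) = -13339/4014644 + 2531281/219253350 = 3618785821657/440112073028700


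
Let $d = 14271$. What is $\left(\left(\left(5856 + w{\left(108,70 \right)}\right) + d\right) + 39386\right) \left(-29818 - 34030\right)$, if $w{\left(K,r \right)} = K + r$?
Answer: $-3811150968$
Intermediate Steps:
$\left(\left(\left(5856 + w{\left(108,70 \right)}\right) + d\right) + 39386\right) \left(-29818 - 34030\right) = \left(\left(\left(5856 + \left(108 + 70\right)\right) + 14271\right) + 39386\right) \left(-29818 - 34030\right) = \left(\left(\left(5856 + 178\right) + 14271\right) + 39386\right) \left(-63848\right) = \left(\left(6034 + 14271\right) + 39386\right) \left(-63848\right) = \left(20305 + 39386\right) \left(-63848\right) = 59691 \left(-63848\right) = -3811150968$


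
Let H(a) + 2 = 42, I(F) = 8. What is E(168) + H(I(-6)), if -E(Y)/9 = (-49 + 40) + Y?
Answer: -1391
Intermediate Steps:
H(a) = 40 (H(a) = -2 + 42 = 40)
E(Y) = 81 - 9*Y (E(Y) = -9*((-49 + 40) + Y) = -9*(-9 + Y) = 81 - 9*Y)
E(168) + H(I(-6)) = (81 - 9*168) + 40 = (81 - 1512) + 40 = -1431 + 40 = -1391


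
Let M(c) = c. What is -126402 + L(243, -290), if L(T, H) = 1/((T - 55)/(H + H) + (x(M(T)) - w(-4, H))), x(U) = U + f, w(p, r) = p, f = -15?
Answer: -4246222241/33593 ≈ -1.2640e+5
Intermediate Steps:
x(U) = -15 + U (x(U) = U - 15 = -15 + U)
L(T, H) = 1/(-11 + T + (-55 + T)/(2*H)) (L(T, H) = 1/((T - 55)/(H + H) + ((-15 + T) - 1*(-4))) = 1/((-55 + T)/((2*H)) + ((-15 + T) + 4)) = 1/((-55 + T)*(1/(2*H)) + (-11 + T)) = 1/((-55 + T)/(2*H) + (-11 + T)) = 1/(-11 + T + (-55 + T)/(2*H)))
-126402 + L(243, -290) = -126402 + 2*(-290)/(-55 + 243 - 22*(-290) + 2*(-290)*243) = -126402 + 2*(-290)/(-55 + 243 + 6380 - 140940) = -126402 + 2*(-290)/(-134372) = -126402 + 2*(-290)*(-1/134372) = -126402 + 145/33593 = -4246222241/33593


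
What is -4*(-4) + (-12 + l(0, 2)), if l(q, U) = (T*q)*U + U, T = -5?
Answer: 6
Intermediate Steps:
l(q, U) = U - 5*U*q (l(q, U) = (-5*q)*U + U = -5*U*q + U = U - 5*U*q)
-4*(-4) + (-12 + l(0, 2)) = -4*(-4) + (-12 + 2*(1 - 5*0)) = 16 + (-12 + 2*(1 + 0)) = 16 + (-12 + 2*1) = 16 + (-12 + 2) = 16 - 10 = 6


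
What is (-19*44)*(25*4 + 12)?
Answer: -93632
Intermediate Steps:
(-19*44)*(25*4 + 12) = -836*(100 + 12) = -836*112 = -93632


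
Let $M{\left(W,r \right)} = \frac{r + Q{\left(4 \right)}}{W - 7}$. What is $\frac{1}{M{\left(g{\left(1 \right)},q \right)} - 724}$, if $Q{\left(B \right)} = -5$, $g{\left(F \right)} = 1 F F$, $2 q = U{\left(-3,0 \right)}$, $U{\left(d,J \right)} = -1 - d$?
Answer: $- \frac{3}{2170} \approx -0.0013825$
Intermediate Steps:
$q = 1$ ($q = \frac{-1 - -3}{2} = \frac{-1 + 3}{2} = \frac{1}{2} \cdot 2 = 1$)
$g{\left(F \right)} = F^{2}$ ($g{\left(F \right)} = F F = F^{2}$)
$M{\left(W,r \right)} = \frac{-5 + r}{-7 + W}$ ($M{\left(W,r \right)} = \frac{r - 5}{W - 7} = \frac{-5 + r}{-7 + W}$)
$\frac{1}{M{\left(g{\left(1 \right)},q \right)} - 724} = \frac{1}{\frac{-5 + 1}{-7 + 1^{2}} - 724} = \frac{1}{\frac{1}{-7 + 1} \left(-4\right) - 724} = \frac{1}{\frac{1}{-6} \left(-4\right) - 724} = \frac{1}{\left(- \frac{1}{6}\right) \left(-4\right) - 724} = \frac{1}{\frac{2}{3} - 724} = \frac{1}{- \frac{2170}{3}} = - \frac{3}{2170}$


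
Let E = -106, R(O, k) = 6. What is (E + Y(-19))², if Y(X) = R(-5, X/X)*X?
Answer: 48400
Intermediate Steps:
Y(X) = 6*X
(E + Y(-19))² = (-106 + 6*(-19))² = (-106 - 114)² = (-220)² = 48400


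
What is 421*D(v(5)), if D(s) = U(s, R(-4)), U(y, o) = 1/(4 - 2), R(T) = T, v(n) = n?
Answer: 421/2 ≈ 210.50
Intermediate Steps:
U(y, o) = 1/2
D(s) = 1/2
421*D(v(5)) = 421*(1/2) = 421/2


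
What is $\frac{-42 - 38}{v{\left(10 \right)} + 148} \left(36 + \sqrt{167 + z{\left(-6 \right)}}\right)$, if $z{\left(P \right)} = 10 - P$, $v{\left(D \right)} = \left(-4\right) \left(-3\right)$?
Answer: $-18 - \frac{\sqrt{183}}{2} \approx -24.764$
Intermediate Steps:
$v{\left(D \right)} = 12$
$\frac{-42 - 38}{v{\left(10 \right)} + 148} \left(36 + \sqrt{167 + z{\left(-6 \right)}}\right) = \frac{-42 - 38}{12 + 148} \left(36 + \sqrt{167 + \left(10 - -6\right)}\right) = - \frac{80}{160} \left(36 + \sqrt{167 + \left(10 + 6\right)}\right) = \left(-80\right) \frac{1}{160} \left(36 + \sqrt{167 + 16}\right) = - \frac{36 + \sqrt{183}}{2} = -18 - \frac{\sqrt{183}}{2}$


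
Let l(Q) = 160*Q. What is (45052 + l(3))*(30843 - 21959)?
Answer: 404506288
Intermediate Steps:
(45052 + l(3))*(30843 - 21959) = (45052 + 160*3)*(30843 - 21959) = (45052 + 480)*8884 = 45532*8884 = 404506288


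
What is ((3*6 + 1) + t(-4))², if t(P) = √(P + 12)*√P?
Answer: 329 + 152*I*√2 ≈ 329.0 + 214.96*I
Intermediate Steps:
t(P) = √P*√(12 + P) (t(P) = √(12 + P)*√P = √P*√(12 + P))
((3*6 + 1) + t(-4))² = ((3*6 + 1) + √(-4)*√(12 - 4))² = ((18 + 1) + (2*I)*√8)² = (19 + (2*I)*(2*√2))² = (19 + 4*I*√2)²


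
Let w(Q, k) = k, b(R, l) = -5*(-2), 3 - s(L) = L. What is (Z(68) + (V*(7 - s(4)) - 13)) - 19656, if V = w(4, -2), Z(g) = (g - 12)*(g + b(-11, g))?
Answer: -15317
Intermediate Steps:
s(L) = 3 - L
b(R, l) = 10
Z(g) = (-12 + g)*(10 + g) (Z(g) = (g - 12)*(g + 10) = (-12 + g)*(10 + g))
V = -2
(Z(68) + (V*(7 - s(4)) - 13)) - 19656 = ((-120 + 68² - 2*68) + (-2*(7 - (3 - 1*4)) - 13)) - 19656 = ((-120 + 4624 - 136) + (-2*(7 - (3 - 4)) - 13)) - 19656 = (4368 + (-2*(7 - 1*(-1)) - 13)) - 19656 = (4368 + (-2*(7 + 1) - 13)) - 19656 = (4368 + (-2*8 - 13)) - 19656 = (4368 + (-16 - 13)) - 19656 = (4368 - 29) - 19656 = 4339 - 19656 = -15317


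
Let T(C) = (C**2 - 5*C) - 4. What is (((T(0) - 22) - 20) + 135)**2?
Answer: 7921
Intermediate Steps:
T(C) = -4 + C**2 - 5*C
(((T(0) - 22) - 20) + 135)**2 = ((((-4 + 0**2 - 5*0) - 22) - 20) + 135)**2 = ((((-4 + 0 + 0) - 22) - 20) + 135)**2 = (((-4 - 22) - 20) + 135)**2 = ((-26 - 20) + 135)**2 = (-46 + 135)**2 = 89**2 = 7921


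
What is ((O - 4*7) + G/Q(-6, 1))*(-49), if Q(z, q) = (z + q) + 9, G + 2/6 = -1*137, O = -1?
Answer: 9310/3 ≈ 3103.3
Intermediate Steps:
G = -412/3 (G = -⅓ - 1*137 = -⅓ - 137 = -412/3 ≈ -137.33)
Q(z, q) = 9 + q + z (Q(z, q) = (q + z) + 9 = 9 + q + z)
((O - 4*7) + G/Q(-6, 1))*(-49) = ((-1 - 4*7) - 412/(3*(9 + 1 - 6)))*(-49) = ((-1 - 28) - 412/3/4)*(-49) = (-29 - 412/3*¼)*(-49) = (-29 - 103/3)*(-49) = -190/3*(-49) = 9310/3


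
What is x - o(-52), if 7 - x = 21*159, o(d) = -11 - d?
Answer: -3373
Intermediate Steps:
x = -3332 (x = 7 - 21*159 = 7 - 1*3339 = 7 - 3339 = -3332)
x - o(-52) = -3332 - (-11 - 1*(-52)) = -3332 - (-11 + 52) = -3332 - 1*41 = -3332 - 41 = -3373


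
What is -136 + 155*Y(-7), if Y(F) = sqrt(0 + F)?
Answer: -136 + 155*I*sqrt(7) ≈ -136.0 + 410.09*I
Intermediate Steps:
Y(F) = sqrt(F)
-136 + 155*Y(-7) = -136 + 155*sqrt(-7) = -136 + 155*(I*sqrt(7)) = -136 + 155*I*sqrt(7)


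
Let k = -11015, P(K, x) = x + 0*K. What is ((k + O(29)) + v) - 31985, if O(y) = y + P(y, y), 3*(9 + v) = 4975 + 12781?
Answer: -111097/3 ≈ -37032.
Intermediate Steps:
v = 17729/3 (v = -9 + (4975 + 12781)/3 = -9 + (⅓)*17756 = -9 + 17756/3 = 17729/3 ≈ 5909.7)
P(K, x) = x (P(K, x) = x + 0 = x)
O(y) = 2*y (O(y) = y + y = 2*y)
((k + O(29)) + v) - 31985 = ((-11015 + 2*29) + 17729/3) - 31985 = ((-11015 + 58) + 17729/3) - 31985 = (-10957 + 17729/3) - 31985 = -15142/3 - 31985 = -111097/3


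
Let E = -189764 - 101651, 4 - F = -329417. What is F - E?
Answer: 620836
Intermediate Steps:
F = 329421 (F = 4 - 1*(-329417) = 4 + 329417 = 329421)
E = -291415
F - E = 329421 - 1*(-291415) = 329421 + 291415 = 620836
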